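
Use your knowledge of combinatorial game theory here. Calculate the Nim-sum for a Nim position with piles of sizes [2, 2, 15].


We need the XOR (exclusive or) of all pile sizes.
After XOR-ing pile 1 (size 2): 0 XOR 2 = 2
After XOR-ing pile 2 (size 2): 2 XOR 2 = 0
After XOR-ing pile 3 (size 15): 0 XOR 15 = 15
The Nim-value of this position is 15.

15


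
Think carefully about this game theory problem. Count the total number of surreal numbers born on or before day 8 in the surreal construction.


Day 0: {|} = 0 is born. Count = 1.
Day n: the number of surreal numbers born by day n is 2^(n+1) - 1.
By day 0: 2^1 - 1 = 1
By day 1: 2^2 - 1 = 3
By day 2: 2^3 - 1 = 7
By day 3: 2^4 - 1 = 15
By day 4: 2^5 - 1 = 31
By day 5: 2^6 - 1 = 63
By day 6: 2^7 - 1 = 127
By day 7: 2^8 - 1 = 255
By day 8: 2^9 - 1 = 511
By day 8: 511 surreal numbers.

511


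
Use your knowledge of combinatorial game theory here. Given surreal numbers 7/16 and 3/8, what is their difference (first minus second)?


x = 7/16, y = 3/8
Converting to common denominator: 16
x = 7/16, y = 6/16
x - y = 7/16 - 3/8 = 1/16

1/16


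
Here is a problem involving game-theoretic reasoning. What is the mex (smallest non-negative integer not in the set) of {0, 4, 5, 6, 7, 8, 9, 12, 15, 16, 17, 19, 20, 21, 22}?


Set = {0, 4, 5, 6, 7, 8, 9, 12, 15, 16, 17, 19, 20, 21, 22}
0 is in the set.
1 is NOT in the set. This is the mex.
mex = 1

1


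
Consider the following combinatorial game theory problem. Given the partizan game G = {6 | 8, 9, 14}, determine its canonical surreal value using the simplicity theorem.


Left options: {6}, max = 6
Right options: {8, 9, 14}, min = 8
All options are numbers and max(Left) < min(Right), so by the simplicity theorem the value is the simplest (earliest-born) number strictly between 6 and 8.
The only integer strictly between 6 and 8 is 7.
No non-integer in the interval can be simpler: if x is a non-integer in the interval, then floor(x) or ceil(x) also lies in the interval (the interval contains an integer), and both are proper prefixes of x's sign expansion, i.e. born earlier. So the game value is 7.
Game value = 7

7


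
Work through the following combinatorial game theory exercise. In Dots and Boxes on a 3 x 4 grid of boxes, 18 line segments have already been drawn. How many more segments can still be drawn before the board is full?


Grid: 3 x 4 boxes, i.e. 4 rows and 5 columns of dots.
Horizontal edges: (rows + 1) * cols = 4 * 4 = 16
Vertical edges: rows * (cols + 1) = 3 * 5 = 15
Total edges: 16 + 15 = 31
Edges drawn: 18
Remaining: 31 - 18 = 13

13


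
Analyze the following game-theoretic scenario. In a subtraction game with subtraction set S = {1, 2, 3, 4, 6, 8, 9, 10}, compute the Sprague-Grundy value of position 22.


The subtraction set is S = {1, 2, 3, 4, 6, 8, 9, 10}.
G(k) = mex{ G(k - s) : s in S, s <= k }. We compute iteratively: G(0) = 0.
G(1) = mex({0}) = 1
G(2) = mex({0, 1}) = 2
G(3) = mex({0, 1, 2}) = 3
G(4) = mex({0, 1, 2, 3}) = 4
G(5) = mex({1, 2, 3, 4}) = 0
G(6) = mex({0, 2, 3, 4}) = 1
G(7) = mex({0, 1, 3, 4}) = 2
G(8) = mex({0, 1, 2, 4}) = 3
G(9) = mex({0, 1, 2, 3}) = 4
G(10) = mex({0, 1, 2, 3, 4}) = 5
G(11) = mex({0, 1, 2, 3, 4, 5}) = 6
G(12) = mex({1, 2, 3, 4, 5, 6}) = 0
G(13) = mex({0, 2, 3, 4, 5, 6}) = 1
G(14) = mex({0, 1, 3, 4, 5, 6}) = 2
G(15) = mex({0, 1, 2, 4, 6}) = 3
G(16) = mex({0, 1, 2, 3, 5}) = 4
G(17) = mex({1, 2, 3, 4, 6}) = 0
G(18) = mex({0, 2, 3, 4, 5}) = 1
G(19) = mex({0, 1, 3, 4, 5, 6}) = 2
G(20) = mex({0, 1, 2, 4, 5, 6}) = 3
G(21) = mex({0, 1, 2, 3, 6}) = 4
Observe that G(12)..G(21) = 0, 1, 2, 3, 4, 0, 1, 2, 3, 4 repeats G(0)..G(9) = 0, 1, 2, 3, 4, 0, 1, 2, 3, 4.
For k >= max(S) = 10, G(k) is determined by the previous 10 values G(k-10)..G(k-1); a window of 10 consecutive values has recurred shifted by 12, so by induction G(k + 12) = G(k) for all k >= 0: the sequence is periodic from the start with period 12.
One period: G(0..11) = 0, 1, 2, 3, 4, 0, 1, 2, 3, 4, 5, 6.
22 mod 12 = 10, so G(22) = G(10) = 5.

5


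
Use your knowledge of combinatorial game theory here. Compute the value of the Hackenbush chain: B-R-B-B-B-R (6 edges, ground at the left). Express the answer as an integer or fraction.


Edges (from ground): B-R-B-B-B-R
By Berlekamp's sign-expansion rule, a Blue-Red Hackenbush stalk has the value of the surreal number whose sign sequence is the edge sequence with B -> + and R -> -.
Sign sequence: +-+++-
Trace the sign expansion in the surreal number tree, starting from 0:
Edge 1: B (sign +) -> bounds (0, +inf), value = 1
Edge 2: R (sign -) -> bounds (0, 1), value = 1/2
Edge 3: B (sign +) -> bounds (1/2, 1), value = 3/4
Edge 4: B (sign +) -> bounds (3/4, 1), value = 7/8
Edge 5: B (sign +) -> bounds (7/8, 1), value = 15/16
Edge 6: R (sign -) -> bounds (7/8, 15/16), value = 29/32
Game value = 29/32

29/32


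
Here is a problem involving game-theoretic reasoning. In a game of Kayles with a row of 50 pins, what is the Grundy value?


Kayles: a move removes 1 or 2 adjacent pins from a contiguous row.
Removing pins from a row of k leaves two independent rows (a, b) with a + b = k - 1 (one pin) or a + b = k - 2 (two pins); an end removal gives a = 0.
By Sprague-Grundy, G(k) = mex{ G(a) XOR G(b) } over all these splits. G(0) = 0.
G(1): splits (0,0):0^0=0 -> mex({0}) = 1
G(2): splits (0,1):0^1=1 (0,0):0^0=0 -> mex({0, 1}) = 2
G(3): splits (0,2):0^2=2 (1,1):1^1=0 (0,1):0^1=1 -> mex({0, 1, 2}) = 3
G(4): splits (0,3):0^3=3 (1,2):1^2=3 (0,2):0^2=2 (1,1):1^1=0 -> mex({0, 2, 3}) = 1
G(5): splits (0,4):0^1=1 (1,3):1^3=2 (2,2):2^2=0 (0,3):0^3=3 (1,2):1^2=3 -> mex({0, 1, 2, 3}) = 4
G(6) = mex({0, 1, 2, 4}) = 3
G(7) = mex({0, 1, 3, 4, 5}) = 2
G(8) = mex({0, 2, 3, 5, 6}) = 1
G(9) = mex({0, 1, 2, 3, 6, 7}) = 4
G(10) = mex({0, 1, 3, 4, 5, 7}) = 2
G(11) = mex({0, 1, 2, 3, 4, 5}) = 6
G(12) = mex({0, 1, 2, 3, 5, 6, 7}) = 4
G(13) = mex({0, 2, 3, 4, 6, 7}) = 1
G(14) = mex({0, 1, 4, 5, 6, 7}) = 2
G(15) = mex({0, 1, 2, 3, 4, 5, 6}) = 7
G(16) = mex({0, 2, 3, 5, 6, 7}) = 1
G(17) = mex({0, 1, 2, 3, 5, 6, 7}) = 4
G(18) = mex({0, 1, 2, 4, 5, 6}) = 3
G(19) = mex({0, 1, 3, 4, 5, 7}) = 2
G(20) = mex({0, 2, 3, 4, 5, 6, 7}) = 1
G(21) = mex({0, 1, 2, 3, 5, 6, 7}) = 4
G(22) = mex({0, 1, 2, 3, 4, 5, 7}) = 6
G(23) = mex({0, 1, 2, 3, 4, 5, 6}) = 7
G(24) = mex({0, 1, 2, 3, 5, 6, 7}) = 4
G(25) = mex({0, 2, 3, 4, 6, 7}) = 1
G(26) = mex({0, 1, 3, 4, 5, 6, 7}) = 2
G(27) = mex({0, 1, 2, 3, 4, 5, 6, 7}) = 8
G(28) = mex({0, 1, 2, 3, 4, 6, 7, 8}) = 5
G(29) = mex({0, 1, 2, 3, 5, 6, 7, 8, 9}) = 4
G(30) = mex({0, 1, 2, 3, 4, 5, 6, 9, 10}) = 7
G(31) = mex({0, 1, 3, 4, 5, 7, 10, 11}) = 2
G(32) = mex({0, 2, 3, 4, 5, 6, 7, 9, 11}) = 1
G(33) = mex({0, 1, 2, 3, 4, 5, 6, 7, 9, 12}) = 8
G(34) = mex({0, 1, 2, 3, 4, 5, 7, 8, 11, 12}) = 6
G(35) = mex({0, 1, 2, 3, 4, 5, 6, 8, 9, 10, 11}) = 7
G(36) = mex({0, 1, 2, 3, 5, 6, 7, 9, 10}) = 4
G(37) = mex({0, 2, 3, 4, 6, 7, 9, 10, 11, 12}) = 1
G(38) = mex({0, 1, 3, 4, 5, 6, 7, 9, 10, 11, 12}) = 2
G(39) = mex({0, 1, 2, 4, 5, 6, 7, 9, 10, 12, 14}) = 3
G(40) = mex({0, 2, 3, 4, 6, 7, 11, 12, 14}) = 1
G(41) = mex({0, 1, 2, 3, 5, 6, 7, 9, 10, 11, 12}) = 4
G(42) = mex({0, 1, 2, 3, 4, 5, 6, 9, 10}) = 7
G(43) = mex({0, 1, 3, 4, 5, 7, 9, 10, 12, 15}) = 2
G(44) = mex({0, 2, 3, 4, 5, 6, 7, 9, 10, 12, 15}) = 1
G(45) = mex({0, 1, 2, 3, 4, 5, 6, 7, 9, 10, 12, 14}) = 8
G(46) = mex({0, 1, 3, 4, 5, 7, 8, 11, 12, 14}) = 2
G(47) = mex({0, 1, 2, 3, 4, 5, 6, 8, 9, 10, 11, 12}) = 7
G(48) = mex({0, 1, 2, 3, 5, 6, 7, 9, 10}) = 4
G(49) = mex({0, 2, 3, 4, 6, 7, 9, 10, 11, 12, 15}) = 1
G(50) = mex({0, 1, 4, 5, 6, 7, 9, 11, 12, 14, 15}) = 2
Therefore G(50) = 2.

2


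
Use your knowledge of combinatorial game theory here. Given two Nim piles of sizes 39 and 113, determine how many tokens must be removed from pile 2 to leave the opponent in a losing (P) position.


Piles: 39 and 113
Current XOR: 39 XOR 113 = 86 (non-zero, so this is an N-position).
To make the XOR zero, we need to find a move that balances the piles.
For pile 2 (size 113): target = 113 XOR 86 = 39
We reduce pile 2 from 113 to 39.
Tokens removed: 113 - 39 = 74
Verification: 39 XOR 39 = 0

74


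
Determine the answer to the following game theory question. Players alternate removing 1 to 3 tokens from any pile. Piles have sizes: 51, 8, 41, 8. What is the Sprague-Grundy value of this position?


Subtraction set: {1, 2, 3}
For this subtraction set, G(n) = n mod 4 (period = max + 1 = 4).
Pile 1 (size 51): G(51) = 51 mod 4 = 3
Pile 2 (size 8): G(8) = 8 mod 4 = 0
Pile 3 (size 41): G(41) = 41 mod 4 = 1
Pile 4 (size 8): G(8) = 8 mod 4 = 0
Total Grundy value = XOR of all: 3 XOR 0 XOR 1 XOR 0 = 2

2


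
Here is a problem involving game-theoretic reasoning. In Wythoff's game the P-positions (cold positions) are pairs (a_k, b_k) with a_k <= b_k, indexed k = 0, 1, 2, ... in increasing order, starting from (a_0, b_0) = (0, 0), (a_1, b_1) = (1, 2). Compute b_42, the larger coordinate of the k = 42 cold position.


By Wythoff's theorem, a_k = floor(k * phi) and b_k = floor(k * phi^2) = a_k + k, where phi = (1 + sqrt(5))/2 is the golden ratio.
phi = (1 + sqrt(5))/2 = 1.618034
phi^2 = phi + 1 = 2.618034
k = 42
k * phi^2 = 42 * 2.618034 = 109.957428
b_42 = floor(k * phi^2) = 109 (check: a_42 + k = 67 + 42 = 109)

109


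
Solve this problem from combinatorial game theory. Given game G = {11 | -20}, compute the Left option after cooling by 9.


Original game: {11 | -20} (a switch {a | b} with a > b).
Cooling by t (for t below the temperature (a - b)/2 = 31/2) taxes each move by t: {a | b} cooled by t is {a - t | b + t}.
Cooling amount: t = 9
Cooled Left option: 11 - 9 = 2
Cooled Right option: -20 + 9 = -11
Cooled game: {2 | -11}
Left option = 2

2


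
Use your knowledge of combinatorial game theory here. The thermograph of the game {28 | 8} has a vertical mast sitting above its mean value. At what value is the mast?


Game = {28 | 8}, a switch {a | b} with numbers a > b.
Its thermograph has left wall a - t and right wall b + t, which meet at t = (a - b)/2, where both equal (a + b)/2. So the mast (mean value) is at (a + b)/2.
Mean = (28 + (8))/2 = 36/2 = 18

18


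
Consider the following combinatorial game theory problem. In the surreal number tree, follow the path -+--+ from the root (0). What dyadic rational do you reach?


Sign expansion: -+--+
Rule: track bounds (lo, hi), initially (-inf, +inf). On '+', the current value becomes lo and we move to the simplest number in (value, hi): value + 1 if hi = +inf, otherwise the midpoint (value + hi)/2. On '-', the current value becomes hi and we move to value - 1 if lo = -inf, otherwise the midpoint (lo + value)/2.
Start at 0.
Step 1: sign = -, move left. Bounds: (-inf, 0). Value = -1
Step 2: sign = +, move right. Bounds: (-1, 0). Value = -1/2
Step 3: sign = -, move left. Bounds: (-1, -1/2). Value = -3/4
Step 4: sign = -, move left. Bounds: (-1, -3/4). Value = -7/8
Step 5: sign = +, move right. Bounds: (-7/8, -3/4). Value = -13/16
The surreal number with sign expansion -+--+ is -13/16.

-13/16


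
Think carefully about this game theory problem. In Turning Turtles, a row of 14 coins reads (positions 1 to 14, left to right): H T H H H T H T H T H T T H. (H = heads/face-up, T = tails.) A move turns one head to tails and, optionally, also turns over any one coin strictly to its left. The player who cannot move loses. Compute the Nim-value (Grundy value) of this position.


Coins: H T H H H T H T H T H T T H
Key fact: a single head at position k behaves exactly like a Nim heap of size k (turning it to T and optionally flipping a coin at j < k corresponds to moving the heap from k to j, or to 0), and heads combine as a disjunctive sum (two heads at the same place would cancel, matching j XOR j = 0). So the Nim-value is the XOR of the 1-indexed positions of the heads.
Face-up positions (1-indexed): [1, 3, 4, 5, 7, 9, 11, 14]
XOR 0 with 1: 0 XOR 1 = 1
XOR 1 with 3: 1 XOR 3 = 2
XOR 2 with 4: 2 XOR 4 = 6
XOR 6 with 5: 6 XOR 5 = 3
XOR 3 with 7: 3 XOR 7 = 4
XOR 4 with 9: 4 XOR 9 = 13
XOR 13 with 11: 13 XOR 11 = 6
XOR 6 with 14: 6 XOR 14 = 8
Nim-value = 8

8


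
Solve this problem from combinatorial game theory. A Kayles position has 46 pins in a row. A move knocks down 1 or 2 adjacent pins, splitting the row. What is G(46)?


Kayles: a move removes 1 or 2 adjacent pins from a contiguous row.
Removing pins from a row of k leaves two independent rows (a, b) with a + b = k - 1 (one pin) or a + b = k - 2 (two pins); an end removal gives a = 0.
By Sprague-Grundy, G(k) = mex{ G(a) XOR G(b) } over all these splits. G(0) = 0.
G(1): splits (0,0):0^0=0 -> mex({0}) = 1
G(2): splits (0,1):0^1=1 (0,0):0^0=0 -> mex({0, 1}) = 2
G(3): splits (0,2):0^2=2 (1,1):1^1=0 (0,1):0^1=1 -> mex({0, 1, 2}) = 3
G(4): splits (0,3):0^3=3 (1,2):1^2=3 (0,2):0^2=2 (1,1):1^1=0 -> mex({0, 2, 3}) = 1
G(5): splits (0,4):0^1=1 (1,3):1^3=2 (2,2):2^2=0 (0,3):0^3=3 (1,2):1^2=3 -> mex({0, 1, 2, 3}) = 4
G(6) = mex({0, 1, 2, 4}) = 3
G(7) = mex({0, 1, 3, 4, 5}) = 2
G(8) = mex({0, 2, 3, 5, 6}) = 1
G(9) = mex({0, 1, 2, 3, 6, 7}) = 4
G(10) = mex({0, 1, 3, 4, 5, 7}) = 2
G(11) = mex({0, 1, 2, 3, 4, 5}) = 6
G(12) = mex({0, 1, 2, 3, 5, 6, 7}) = 4
G(13) = mex({0, 2, 3, 4, 6, 7}) = 1
G(14) = mex({0, 1, 4, 5, 6, 7}) = 2
G(15) = mex({0, 1, 2, 3, 4, 5, 6}) = 7
G(16) = mex({0, 2, 3, 5, 6, 7}) = 1
G(17) = mex({0, 1, 2, 3, 5, 6, 7}) = 4
G(18) = mex({0, 1, 2, 4, 5, 6}) = 3
G(19) = mex({0, 1, 3, 4, 5, 7}) = 2
G(20) = mex({0, 2, 3, 4, 5, 6, 7}) = 1
G(21) = mex({0, 1, 2, 3, 5, 6, 7}) = 4
G(22) = mex({0, 1, 2, 3, 4, 5, 7}) = 6
G(23) = mex({0, 1, 2, 3, 4, 5, 6}) = 7
G(24) = mex({0, 1, 2, 3, 5, 6, 7}) = 4
G(25) = mex({0, 2, 3, 4, 6, 7}) = 1
G(26) = mex({0, 1, 3, 4, 5, 6, 7}) = 2
G(27) = mex({0, 1, 2, 3, 4, 5, 6, 7}) = 8
G(28) = mex({0, 1, 2, 3, 4, 6, 7, 8}) = 5
G(29) = mex({0, 1, 2, 3, 5, 6, 7, 8, 9}) = 4
G(30) = mex({0, 1, 2, 3, 4, 5, 6, 9, 10}) = 7
G(31) = mex({0, 1, 3, 4, 5, 7, 10, 11}) = 2
G(32) = mex({0, 2, 3, 4, 5, 6, 7, 9, 11}) = 1
G(33) = mex({0, 1, 2, 3, 4, 5, 6, 7, 9, 12}) = 8
G(34) = mex({0, 1, 2, 3, 4, 5, 7, 8, 11, 12}) = 6
G(35) = mex({0, 1, 2, 3, 4, 5, 6, 8, 9, 10, 11}) = 7
G(36) = mex({0, 1, 2, 3, 5, 6, 7, 9, 10}) = 4
G(37) = mex({0, 2, 3, 4, 6, 7, 9, 10, 11, 12}) = 1
G(38) = mex({0, 1, 3, 4, 5, 6, 7, 9, 10, 11, 12}) = 2
G(39) = mex({0, 1, 2, 4, 5, 6, 7, 9, 10, 12, 14}) = 3
G(40) = mex({0, 2, 3, 4, 6, 7, 11, 12, 14}) = 1
G(41) = mex({0, 1, 2, 3, 5, 6, 7, 9, 10, 11, 12}) = 4
G(42) = mex({0, 1, 2, 3, 4, 5, 6, 9, 10}) = 7
G(43) = mex({0, 1, 3, 4, 5, 7, 9, 10, 12, 15}) = 2
G(44) = mex({0, 2, 3, 4, 5, 6, 7, 9, 10, 12, 15}) = 1
G(45) = mex({0, 1, 2, 3, 4, 5, 6, 7, 9, 10, 12, 14}) = 8
G(46) = mex({0, 1, 3, 4, 5, 7, 8, 11, 12, 14}) = 2
Therefore G(46) = 2.

2


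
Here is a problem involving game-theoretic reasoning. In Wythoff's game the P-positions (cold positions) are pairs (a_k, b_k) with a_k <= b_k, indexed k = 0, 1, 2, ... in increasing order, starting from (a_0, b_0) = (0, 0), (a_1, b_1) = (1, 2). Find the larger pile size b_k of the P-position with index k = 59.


By Wythoff's theorem, a_k = floor(k * phi) and b_k = floor(k * phi^2) = a_k + k, where phi = (1 + sqrt(5))/2 is the golden ratio.
phi = (1 + sqrt(5))/2 = 1.618034
phi^2 = phi + 1 = 2.618034
k = 59
k * phi^2 = 59 * 2.618034 = 154.464005
b_59 = floor(k * phi^2) = 154 (check: a_59 + k = 95 + 59 = 154)

154


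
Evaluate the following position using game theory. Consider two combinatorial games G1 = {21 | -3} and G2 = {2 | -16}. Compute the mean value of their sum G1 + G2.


G1 = {21 | -3}, G2 = {2 | -16}
Each is a switch {a | b} with numbers a > b; its mean value is (a + b)/2, and mean value is additive over game sums: m(G1 + G2) = m(G1) + m(G2).
Mean of G1 = (21 + (-3))/2 = 18/2 = 9
Mean of G2 = (2 + (-16))/2 = -14/2 = -7
Mean of G1 + G2 = 9 + -7 = 2

2


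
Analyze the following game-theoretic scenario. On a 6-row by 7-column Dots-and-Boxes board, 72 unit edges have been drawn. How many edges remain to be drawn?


Grid: 6 x 7 boxes, i.e. 7 rows and 8 columns of dots.
Horizontal edges: (rows + 1) * cols = 7 * 7 = 49
Vertical edges: rows * (cols + 1) = 6 * 8 = 48
Total edges: 49 + 48 = 97
Edges drawn: 72
Remaining: 97 - 72 = 25

25


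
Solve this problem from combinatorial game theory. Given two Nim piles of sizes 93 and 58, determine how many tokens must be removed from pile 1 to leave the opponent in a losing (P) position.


Piles: 93 and 58
Current XOR: 93 XOR 58 = 103 (non-zero, so this is an N-position).
To make the XOR zero, we need to find a move that balances the piles.
For pile 1 (size 93): target = 93 XOR 103 = 58
We reduce pile 1 from 93 to 58.
Tokens removed: 93 - 58 = 35
Verification: 58 XOR 58 = 0

35


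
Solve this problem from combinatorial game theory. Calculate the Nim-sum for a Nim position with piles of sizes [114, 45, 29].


We need the XOR (exclusive or) of all pile sizes.
After XOR-ing pile 1 (size 114): 0 XOR 114 = 114
After XOR-ing pile 2 (size 45): 114 XOR 45 = 95
After XOR-ing pile 3 (size 29): 95 XOR 29 = 66
The Nim-value of this position is 66.

66


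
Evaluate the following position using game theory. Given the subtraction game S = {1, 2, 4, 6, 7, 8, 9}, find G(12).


The subtraction set is S = {1, 2, 4, 6, 7, 8, 9}.
G(k) = mex{ G(k - s) : s in S, s <= k }. We compute iteratively: G(0) = 0.
G(1) = mex({0}) = 1
G(2) = mex({0, 1}) = 2
G(3) = mex({1, 2}) = 0
G(4) = mex({0, 2}) = 1
G(5) = mex({0, 1}) = 2
G(6) = mex({0, 1, 2}) = 3
G(7) = mex({0, 1, 2, 3}) = 4
G(8) = mex({0, 1, 2, 3, 4}) = 5
G(9) = mex({0, 1, 2, 4, 5}) = 3
G(10) = mex({0, 1, 2, 3, 5}) = 4
G(11) = mex({0, 1, 2, 3, 4}) = 5
G(12) = mex({0, 1, 2, 3, 4, 5}) = 6
Therefore G(12) = 6.

6


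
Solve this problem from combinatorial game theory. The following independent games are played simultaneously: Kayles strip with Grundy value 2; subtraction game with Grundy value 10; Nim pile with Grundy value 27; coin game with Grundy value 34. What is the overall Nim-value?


By the Sprague-Grundy theorem, the Grundy value of a sum of games is the XOR of individual Grundy values.
Kayles strip: Grundy value = 2. Running XOR: 0 XOR 2 = 2
subtraction game: Grundy value = 10. Running XOR: 2 XOR 10 = 8
Nim pile: Grundy value = 27. Running XOR: 8 XOR 27 = 19
coin game: Grundy value = 34. Running XOR: 19 XOR 34 = 49
The combined Grundy value is 49.

49


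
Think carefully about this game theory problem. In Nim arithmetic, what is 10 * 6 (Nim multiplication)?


Nim multiplication is bilinear over XOR: (u XOR v) * w = (u*w) XOR (v*w).
So we split each operand into its bit components and XOR the pairwise Nim products.
10 = 2 + 8 (as XOR of powers of 2).
6 = 2 + 4 (as XOR of powers of 2).
Using the standard Nim-product table on single bits:
  2*2 = 3,   2*4 = 8,   2*8 = 12,
  4*4 = 6,   4*8 = 11,  8*8 = 13,
and  1*x = x (identity), k*l = l*k (commutative).
Pairwise Nim products:
  2 * 2 = 3
  2 * 4 = 8
  8 * 2 = 12
  8 * 4 = 11
XOR them: 3 XOR 8 XOR 12 XOR 11 = 12.
Result: 10 * 6 = 12 (in Nim).

12


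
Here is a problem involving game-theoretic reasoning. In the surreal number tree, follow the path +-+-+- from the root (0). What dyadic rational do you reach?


Sign expansion: +-+-+-
Rule: track bounds (lo, hi), initially (-inf, +inf). On '+', the current value becomes lo and we move to the simplest number in (value, hi): value + 1 if hi = +inf, otherwise the midpoint (value + hi)/2. On '-', the current value becomes hi and we move to value - 1 if lo = -inf, otherwise the midpoint (lo + value)/2.
Start at 0.
Step 1: sign = +, move right. Bounds: (0, +inf). Value = 1
Step 2: sign = -, move left. Bounds: (0, 1). Value = 1/2
Step 3: sign = +, move right. Bounds: (1/2, 1). Value = 3/4
Step 4: sign = -, move left. Bounds: (1/2, 3/4). Value = 5/8
Step 5: sign = +, move right. Bounds: (5/8, 3/4). Value = 11/16
Step 6: sign = -, move left. Bounds: (5/8, 11/16). Value = 21/32
The surreal number with sign expansion +-+-+- is 21/32.

21/32


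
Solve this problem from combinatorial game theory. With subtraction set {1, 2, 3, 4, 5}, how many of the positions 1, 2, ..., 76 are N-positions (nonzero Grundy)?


Subtraction set S = {1, 2, 3, 4, 5}, so G(n) = n mod 6.
G(n) = 0 when n is a multiple of 6.
Multiples of 6 in [1, 76]: 12
N-positions (nonzero Grundy) = 76 - 12 = 64

64


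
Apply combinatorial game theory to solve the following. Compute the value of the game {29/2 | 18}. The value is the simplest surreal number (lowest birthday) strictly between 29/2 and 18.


Left options: {29/2}, max = 29/2
Right options: {18}, min = 18
All options are numbers and max(Left) < min(Right), so by the simplicity theorem the value is the simplest (earliest-born) number strictly between 29/2 and 18.
Integers 15 through 17 all lie strictly between 29/2 and 18.
Among integers, the simplest (lowest birthday = smallest |n|; 0 is born on day 0, +-n on day n) is 15.
No non-integer in the interval can be simpler: if x is a non-integer in the interval, then floor(x) or ceil(x) also lies in the interval (the interval contains an integer), and both are proper prefixes of x's sign expansion, i.e. born earlier. So the game value is 15.
Game value = 15

15


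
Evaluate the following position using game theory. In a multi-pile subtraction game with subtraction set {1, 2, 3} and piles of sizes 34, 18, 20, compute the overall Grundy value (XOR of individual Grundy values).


Subtraction set: {1, 2, 3}
For this subtraction set, G(n) = n mod 4 (period = max + 1 = 4).
Pile 1 (size 34): G(34) = 34 mod 4 = 2
Pile 2 (size 18): G(18) = 18 mod 4 = 2
Pile 3 (size 20): G(20) = 20 mod 4 = 0
Total Grundy value = XOR of all: 2 XOR 2 XOR 0 = 0

0


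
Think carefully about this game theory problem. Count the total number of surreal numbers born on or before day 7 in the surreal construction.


Day 0: {|} = 0 is born. Count = 1.
Day n: the number of surreal numbers born by day n is 2^(n+1) - 1.
By day 0: 2^1 - 1 = 1
By day 1: 2^2 - 1 = 3
By day 2: 2^3 - 1 = 7
By day 3: 2^4 - 1 = 15
By day 4: 2^5 - 1 = 31
By day 5: 2^6 - 1 = 63
By day 6: 2^7 - 1 = 127
By day 7: 2^8 - 1 = 255
By day 7: 255 surreal numbers.

255


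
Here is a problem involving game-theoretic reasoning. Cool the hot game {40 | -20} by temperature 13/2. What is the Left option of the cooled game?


Original game: {40 | -20} (a switch {a | b} with a > b).
Cooling by t (for t below the temperature (a - b)/2 = 30) taxes each move by t: {a | b} cooled by t is {a - t | b + t}.
Cooling amount: t = 13/2
Cooled Left option: 40 - 13/2 = 67/2
Cooled Right option: -20 + 13/2 = -27/2
Cooled game: {67/2 | -27/2}
Left option = 67/2

67/2


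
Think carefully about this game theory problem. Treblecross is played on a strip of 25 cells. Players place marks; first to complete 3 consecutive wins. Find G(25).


Treblecross: place X on empty cells; 3-in-a-row wins.
Playing within two cells of an existing X lets the opponent win at once, so sensible play treats the cells i-2..i+2 around each X as dead. The player left with no safe cell loses, so this is a normal-play take-away game on strips of safe cells.
Placing X at cell i (0-indexed) of a strip of k safe cells leaves independent strips of sizes max(0, i-2) and max(0, k-i-3). Hence G(k) = mex{ G(max(0,i-2)) XOR G(max(0,k-i-3)) : 0 <= i < k }, with G(0) = 0.
G(1): splits (0,0):0^0=0 -> mex({0}) = 1
G(2): splits (0,0):0^0=0 -> mex({0}) = 1
G(3): splits (0,0):0^0=0 -> mex({0}) = 1
G(4): splits (0,1):0^1=1 (0,0):0^0=0 -> mex({0, 1}) = 2
G(5): splits (0,2):0^1=1 (0,1):0^1=1 (0,0):0^0=0 -> mex({0, 1}) = 2
G(6) = mex({1}) = 0
G(7) = mex({0, 1, 2}) = 3
G(8) = mex({0, 1, 2}) = 3
G(9) = mex({0, 2}) = 1
G(10) = mex({0, 2, 3}) = 1
G(11) = mex({0, 3}) = 1
G(12) = mex({1, 3}) = 0
G(13) = mex({0, 1, 2, 3}) = 4
G(14) = mex({0, 1, 2}) = 3
G(15) = mex({0, 1, 2}) = 3
G(16) = mex({0, 1, 2, 4}) = 3
G(17) = mex({0, 1, 3, 4}) = 2
G(18) = mex({0, 1, 3, 4}) = 2
G(19) = mex({0, 1, 3, 5}) = 2
G(20) = mex({0, 1, 2, 3, 5}) = 4
G(21) = mex({0, 1, 2, 3, 5}) = 4
G(22) = mex({1, 2, 6}) = 0
G(23) = mex({0, 1, 2, 3, 4, 6}) = 5
G(24) = mex({0, 1, 2, 3, 4}) = 5
G(25) = mex({0, 1, 3, 4, 7}) = 2
Therefore G(25) = 2.

2


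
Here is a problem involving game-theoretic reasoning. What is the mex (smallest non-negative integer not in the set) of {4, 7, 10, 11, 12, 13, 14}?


Set = {4, 7, 10, 11, 12, 13, 14}
0 is NOT in the set. This is the mex.
mex = 0

0


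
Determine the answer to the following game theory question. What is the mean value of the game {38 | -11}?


Game = {38 | -11}, a switch {a | b} with numbers a > b.
Its thermograph has left wall a - t and right wall b + t, which meet at t = (a - b)/2, where both equal (a + b)/2. So the mast (mean value) is at (a + b)/2.
Mean = (38 + (-11))/2 = 27/2 = 27/2

27/2


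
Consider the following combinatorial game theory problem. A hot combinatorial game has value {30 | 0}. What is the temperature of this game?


The game is {30 | 0}, a switch {a | b} with numbers a > b.
Cooling {a | b} by t gives {a - t | b + t}, which stops being hot when a - t = b + t, i.e. at t = (a - b)/2. So the temperature of a switch is (a - b)/2.
Temperature = (Left option - Right option) / 2
= (30 - (0)) / 2
= 30 / 2
= 15

15


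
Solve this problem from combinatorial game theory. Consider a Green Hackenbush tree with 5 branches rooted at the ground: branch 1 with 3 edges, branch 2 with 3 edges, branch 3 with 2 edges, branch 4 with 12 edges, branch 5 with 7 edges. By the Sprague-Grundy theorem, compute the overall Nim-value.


The tree has 5 branches from the ground vertex.
In Green Hackenbush, the Nim-value of a simple path of length k is k.
Branch 1: length 3, Nim-value = 3
Branch 2: length 3, Nim-value = 3
Branch 3: length 2, Nim-value = 2
Branch 4: length 12, Nim-value = 12
Branch 5: length 7, Nim-value = 7
Total Nim-value = XOR of all branch values:
0 XOR 3 = 3
3 XOR 3 = 0
0 XOR 2 = 2
2 XOR 12 = 14
14 XOR 7 = 9
Nim-value of the tree = 9

9


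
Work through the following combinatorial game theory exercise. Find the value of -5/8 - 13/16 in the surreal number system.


x = -5/8, y = 13/16
Converting to common denominator: 16
x = -10/16, y = 13/16
x - y = -5/8 - 13/16 = -23/16

-23/16


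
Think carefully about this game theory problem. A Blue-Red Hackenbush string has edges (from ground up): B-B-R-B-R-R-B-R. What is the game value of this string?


Edges (from ground): B-B-R-B-R-R-B-R
By Berlekamp's sign-expansion rule, a Blue-Red Hackenbush stalk has the value of the surreal number whose sign sequence is the edge sequence with B -> + and R -> -.
Sign sequence: ++-+--+-
Trace the sign expansion in the surreal number tree, starting from 0:
Edge 1: B (sign +) -> bounds (0, +inf), value = 1
Edge 2: B (sign +) -> bounds (1, +inf), value = 2
Edge 3: R (sign -) -> bounds (1, 2), value = 3/2
Edge 4: B (sign +) -> bounds (3/2, 2), value = 7/4
Edge 5: R (sign -) -> bounds (3/2, 7/4), value = 13/8
Edge 6: R (sign -) -> bounds (3/2, 13/8), value = 25/16
Edge 7: B (sign +) -> bounds (25/16, 13/8), value = 51/32
Edge 8: R (sign -) -> bounds (25/16, 51/32), value = 101/64
Game value = 101/64

101/64


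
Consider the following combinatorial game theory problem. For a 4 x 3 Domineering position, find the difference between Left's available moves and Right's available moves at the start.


Board is 4 x 3 (rows x cols).
Left (vertical) placements: (rows-1) * cols = 3 * 3 = 9
Right (horizontal) placements: rows * (cols-1) = 4 * 2 = 8
Advantage = Left - Right = 9 - 8 = 1

1


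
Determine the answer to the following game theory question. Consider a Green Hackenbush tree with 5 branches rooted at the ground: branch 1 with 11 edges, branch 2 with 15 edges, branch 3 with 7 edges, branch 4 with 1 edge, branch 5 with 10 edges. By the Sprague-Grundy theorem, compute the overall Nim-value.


The tree has 5 branches from the ground vertex.
In Green Hackenbush, the Nim-value of a simple path of length k is k.
Branch 1: length 11, Nim-value = 11
Branch 2: length 15, Nim-value = 15
Branch 3: length 7, Nim-value = 7
Branch 4: length 1, Nim-value = 1
Branch 5: length 10, Nim-value = 10
Total Nim-value = XOR of all branch values:
0 XOR 11 = 11
11 XOR 15 = 4
4 XOR 7 = 3
3 XOR 1 = 2
2 XOR 10 = 8
Nim-value of the tree = 8

8


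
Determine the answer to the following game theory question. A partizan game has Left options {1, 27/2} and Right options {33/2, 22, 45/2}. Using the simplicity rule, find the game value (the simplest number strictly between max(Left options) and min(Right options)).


Left options: {1, 27/2}, max = 27/2
Right options: {33/2, 22, 45/2}, min = 33/2
All options are numbers and max(Left) < min(Right), so by the simplicity theorem the value is the simplest (earliest-born) number strictly between 27/2 and 33/2.
Integers 14 through 16 all lie strictly between 27/2 and 33/2.
Among integers, the simplest (lowest birthday = smallest |n|; 0 is born on day 0, +-n on day n) is 14.
No non-integer in the interval can be simpler: if x is a non-integer in the interval, then floor(x) or ceil(x) also lies in the interval (the interval contains an integer), and both are proper prefixes of x's sign expansion, i.e. born earlier. So the game value is 14.
Game value = 14

14


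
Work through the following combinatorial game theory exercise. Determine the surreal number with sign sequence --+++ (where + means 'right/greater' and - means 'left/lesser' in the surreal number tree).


Sign expansion: --+++
Rule: track bounds (lo, hi), initially (-inf, +inf). On '+', the current value becomes lo and we move to the simplest number in (value, hi): value + 1 if hi = +inf, otherwise the midpoint (value + hi)/2. On '-', the current value becomes hi and we move to value - 1 if lo = -inf, otherwise the midpoint (lo + value)/2.
Start at 0.
Step 1: sign = -, move left. Bounds: (-inf, 0). Value = -1
Step 2: sign = -, move left. Bounds: (-inf, -1). Value = -2
Step 3: sign = +, move right. Bounds: (-2, -1). Value = -3/2
Step 4: sign = +, move right. Bounds: (-3/2, -1). Value = -5/4
Step 5: sign = +, move right. Bounds: (-5/4, -1). Value = -9/8
The surreal number with sign expansion --+++ is -9/8.

-9/8


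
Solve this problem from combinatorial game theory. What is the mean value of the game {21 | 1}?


Game = {21 | 1}, a switch {a | b} with numbers a > b.
Its thermograph has left wall a - t and right wall b + t, which meet at t = (a - b)/2, where both equal (a + b)/2. So the mast (mean value) is at (a + b)/2.
Mean = (21 + (1))/2 = 22/2 = 11

11


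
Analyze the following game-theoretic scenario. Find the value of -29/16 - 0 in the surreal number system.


x = -29/16, y = 0
Converting to common denominator: 16
x = -29/16, y = 0/16
x - y = -29/16 - 0 = -29/16

-29/16


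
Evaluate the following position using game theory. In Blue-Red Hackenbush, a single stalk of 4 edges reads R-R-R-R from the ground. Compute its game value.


Edges (from ground): R-R-R-R
By Berlekamp's sign-expansion rule, a Blue-Red Hackenbush stalk has the value of the surreal number whose sign sequence is the edge sequence with B -> + and R -> -.
Sign sequence: ----
Trace the sign expansion in the surreal number tree, starting from 0:
Edge 1: R (sign -) -> bounds (-inf, 0), value = -1
Edge 2: R (sign -) -> bounds (-inf, -1), value = -2
Edge 3: R (sign -) -> bounds (-inf, -2), value = -3
Edge 4: R (sign -) -> bounds (-inf, -3), value = -4
Game value = -4

-4


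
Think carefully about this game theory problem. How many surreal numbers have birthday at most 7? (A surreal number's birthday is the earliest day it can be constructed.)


Day 0: {|} = 0 is born. Count = 1.
Day n: the number of surreal numbers born by day n is 2^(n+1) - 1.
By day 0: 2^1 - 1 = 1
By day 1: 2^2 - 1 = 3
By day 2: 2^3 - 1 = 7
By day 3: 2^4 - 1 = 15
By day 4: 2^5 - 1 = 31
By day 5: 2^6 - 1 = 63
By day 6: 2^7 - 1 = 127
By day 7: 2^8 - 1 = 255
By day 7: 255 surreal numbers.

255


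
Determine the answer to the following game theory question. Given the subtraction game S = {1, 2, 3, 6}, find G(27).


The subtraction set is S = {1, 2, 3, 6}.
G(k) = mex{ G(k - s) : s in S, s <= k }. We compute iteratively: G(0) = 0.
G(1) = mex({0}) = 1
G(2) = mex({0, 1}) = 2
G(3) = mex({0, 1, 2}) = 3
G(4) = mex({1, 2, 3}) = 0
G(5) = mex({0, 2, 3}) = 1
G(6) = mex({0, 1, 3}) = 2
G(7) = mex({0, 1, 2}) = 3
G(8) = mex({1, 2, 3}) = 0
G(9) = mex({0, 2, 3}) = 1
Observe that G(4)..G(9) = 0, 1, 2, 3, 0, 1 repeats G(0)..G(5) = 0, 1, 2, 3, 0, 1.
For k >= max(S) = 6, G(k) is determined by the previous 6 values G(k-6)..G(k-1); a window of 6 consecutive values has recurred shifted by 4, so by induction G(k + 4) = G(k) for all k >= 0: the sequence is periodic from the start with period 4.
One period: G(0..3) = 0, 1, 2, 3.
27 mod 4 = 3, so G(27) = G(3) = 3.

3


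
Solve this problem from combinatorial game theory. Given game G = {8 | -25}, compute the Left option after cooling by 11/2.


Original game: {8 | -25} (a switch {a | b} with a > b).
Cooling by t (for t below the temperature (a - b)/2 = 33/2) taxes each move by t: {a | b} cooled by t is {a - t | b + t}.
Cooling amount: t = 11/2
Cooled Left option: 8 - 11/2 = 5/2
Cooled Right option: -25 + 11/2 = -39/2
Cooled game: {5/2 | -39/2}
Left option = 5/2

5/2


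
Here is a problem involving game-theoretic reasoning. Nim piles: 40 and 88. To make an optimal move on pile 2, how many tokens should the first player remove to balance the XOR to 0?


Piles: 40 and 88
Current XOR: 40 XOR 88 = 112 (non-zero, so this is an N-position).
To make the XOR zero, we need to find a move that balances the piles.
For pile 2 (size 88): target = 88 XOR 112 = 40
We reduce pile 2 from 88 to 40.
Tokens removed: 88 - 40 = 48
Verification: 40 XOR 40 = 0

48


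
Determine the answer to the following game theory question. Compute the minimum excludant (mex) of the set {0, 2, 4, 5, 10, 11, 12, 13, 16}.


Set = {0, 2, 4, 5, 10, 11, 12, 13, 16}
0 is in the set.
1 is NOT in the set. This is the mex.
mex = 1

1


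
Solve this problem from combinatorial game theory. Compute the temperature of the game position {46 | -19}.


The game is {46 | -19}, a switch {a | b} with numbers a > b.
Cooling {a | b} by t gives {a - t | b + t}, which stops being hot when a - t = b + t, i.e. at t = (a - b)/2. So the temperature of a switch is (a - b)/2.
Temperature = (Left option - Right option) / 2
= (46 - (-19)) / 2
= 65 / 2
= 65/2

65/2


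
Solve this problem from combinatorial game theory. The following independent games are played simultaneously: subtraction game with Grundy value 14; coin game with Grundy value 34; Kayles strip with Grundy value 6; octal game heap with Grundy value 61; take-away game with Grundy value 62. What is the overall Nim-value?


By the Sprague-Grundy theorem, the Grundy value of a sum of games is the XOR of individual Grundy values.
subtraction game: Grundy value = 14. Running XOR: 0 XOR 14 = 14
coin game: Grundy value = 34. Running XOR: 14 XOR 34 = 44
Kayles strip: Grundy value = 6. Running XOR: 44 XOR 6 = 42
octal game heap: Grundy value = 61. Running XOR: 42 XOR 61 = 23
take-away game: Grundy value = 62. Running XOR: 23 XOR 62 = 41
The combined Grundy value is 41.

41


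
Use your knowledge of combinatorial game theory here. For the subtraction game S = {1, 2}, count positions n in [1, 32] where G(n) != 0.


Subtraction set S = {1, 2}, so G(n) = n mod 3.
G(n) = 0 when n is a multiple of 3.
Multiples of 3 in [1, 32]: 10
N-positions (nonzero Grundy) = 32 - 10 = 22

22


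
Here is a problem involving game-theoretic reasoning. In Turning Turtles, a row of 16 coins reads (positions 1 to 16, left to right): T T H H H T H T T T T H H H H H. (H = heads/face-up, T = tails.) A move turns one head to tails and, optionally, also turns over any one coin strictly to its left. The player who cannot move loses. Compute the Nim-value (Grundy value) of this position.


Coins: T T H H H T H T T T T H H H H H
Key fact: a single head at position k behaves exactly like a Nim heap of size k (turning it to T and optionally flipping a coin at j < k corresponds to moving the heap from k to j, or to 0), and heads combine as a disjunctive sum (two heads at the same place would cancel, matching j XOR j = 0). So the Nim-value is the XOR of the 1-indexed positions of the heads.
Face-up positions (1-indexed): [3, 4, 5, 7, 12, 13, 14, 15, 16]
XOR 0 with 3: 0 XOR 3 = 3
XOR 3 with 4: 3 XOR 4 = 7
XOR 7 with 5: 7 XOR 5 = 2
XOR 2 with 7: 2 XOR 7 = 5
XOR 5 with 12: 5 XOR 12 = 9
XOR 9 with 13: 9 XOR 13 = 4
XOR 4 with 14: 4 XOR 14 = 10
XOR 10 with 15: 10 XOR 15 = 5
XOR 5 with 16: 5 XOR 16 = 21
Nim-value = 21

21


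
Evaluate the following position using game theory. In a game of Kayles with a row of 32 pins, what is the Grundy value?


Kayles: a move removes 1 or 2 adjacent pins from a contiguous row.
Removing pins from a row of k leaves two independent rows (a, b) with a + b = k - 1 (one pin) or a + b = k - 2 (two pins); an end removal gives a = 0.
By Sprague-Grundy, G(k) = mex{ G(a) XOR G(b) } over all these splits. G(0) = 0.
G(1): splits (0,0):0^0=0 -> mex({0}) = 1
G(2): splits (0,1):0^1=1 (0,0):0^0=0 -> mex({0, 1}) = 2
G(3): splits (0,2):0^2=2 (1,1):1^1=0 (0,1):0^1=1 -> mex({0, 1, 2}) = 3
G(4): splits (0,3):0^3=3 (1,2):1^2=3 (0,2):0^2=2 (1,1):1^1=0 -> mex({0, 2, 3}) = 1
G(5): splits (0,4):0^1=1 (1,3):1^3=2 (2,2):2^2=0 (0,3):0^3=3 (1,2):1^2=3 -> mex({0, 1, 2, 3}) = 4
G(6) = mex({0, 1, 2, 4}) = 3
G(7) = mex({0, 1, 3, 4, 5}) = 2
G(8) = mex({0, 2, 3, 5, 6}) = 1
G(9) = mex({0, 1, 2, 3, 6, 7}) = 4
G(10) = mex({0, 1, 3, 4, 5, 7}) = 2
G(11) = mex({0, 1, 2, 3, 4, 5}) = 6
G(12) = mex({0, 1, 2, 3, 5, 6, 7}) = 4
G(13) = mex({0, 2, 3, 4, 6, 7}) = 1
G(14) = mex({0, 1, 4, 5, 6, 7}) = 2
G(15) = mex({0, 1, 2, 3, 4, 5, 6}) = 7
G(16) = mex({0, 2, 3, 5, 6, 7}) = 1
G(17) = mex({0, 1, 2, 3, 5, 6, 7}) = 4
G(18) = mex({0, 1, 2, 4, 5, 6}) = 3
G(19) = mex({0, 1, 3, 4, 5, 7}) = 2
G(20) = mex({0, 2, 3, 4, 5, 6, 7}) = 1
G(21) = mex({0, 1, 2, 3, 5, 6, 7}) = 4
G(22) = mex({0, 1, 2, 3, 4, 5, 7}) = 6
G(23) = mex({0, 1, 2, 3, 4, 5, 6}) = 7
G(24) = mex({0, 1, 2, 3, 5, 6, 7}) = 4
G(25) = mex({0, 2, 3, 4, 6, 7}) = 1
G(26) = mex({0, 1, 3, 4, 5, 6, 7}) = 2
G(27) = mex({0, 1, 2, 3, 4, 5, 6, 7}) = 8
G(28) = mex({0, 1, 2, 3, 4, 6, 7, 8}) = 5
G(29) = mex({0, 1, 2, 3, 5, 6, 7, 8, 9}) = 4
G(30) = mex({0, 1, 2, 3, 4, 5, 6, 9, 10}) = 7
G(31) = mex({0, 1, 3, 4, 5, 7, 10, 11}) = 2
G(32) = mex({0, 2, 3, 4, 5, 6, 7, 9, 11}) = 1
Therefore G(32) = 1.

1


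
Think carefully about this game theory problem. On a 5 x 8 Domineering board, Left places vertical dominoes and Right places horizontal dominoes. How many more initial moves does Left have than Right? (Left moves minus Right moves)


Board is 5 x 8 (rows x cols).
Left (vertical) placements: (rows-1) * cols = 4 * 8 = 32
Right (horizontal) placements: rows * (cols-1) = 5 * 7 = 35
Advantage = Left - Right = 32 - 35 = -3

-3


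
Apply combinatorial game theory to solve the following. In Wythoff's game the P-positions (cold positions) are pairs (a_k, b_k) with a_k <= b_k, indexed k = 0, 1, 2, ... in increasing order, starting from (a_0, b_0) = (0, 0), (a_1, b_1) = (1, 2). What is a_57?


By Wythoff's theorem, a_k = floor(k * phi) and b_k = floor(k * phi^2) = a_k + k, where phi = (1 + sqrt(5))/2 is the golden ratio.
phi = (1 + sqrt(5))/2 = 1.618034
k = 57
k * phi = 57 * 1.618034 = 92.227937
a_57 = floor(k * phi) = 92

92


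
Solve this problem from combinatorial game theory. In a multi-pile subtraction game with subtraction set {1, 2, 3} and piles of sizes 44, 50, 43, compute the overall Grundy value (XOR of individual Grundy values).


Subtraction set: {1, 2, 3}
For this subtraction set, G(n) = n mod 4 (period = max + 1 = 4).
Pile 1 (size 44): G(44) = 44 mod 4 = 0
Pile 2 (size 50): G(50) = 50 mod 4 = 2
Pile 3 (size 43): G(43) = 43 mod 4 = 3
Total Grundy value = XOR of all: 0 XOR 2 XOR 3 = 1

1


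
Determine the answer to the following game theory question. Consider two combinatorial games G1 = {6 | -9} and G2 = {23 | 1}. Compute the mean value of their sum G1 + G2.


G1 = {6 | -9}, G2 = {23 | 1}
Each is a switch {a | b} with numbers a > b; its mean value is (a + b)/2, and mean value is additive over game sums: m(G1 + G2) = m(G1) + m(G2).
Mean of G1 = (6 + (-9))/2 = -3/2 = -3/2
Mean of G2 = (23 + (1))/2 = 24/2 = 12
Mean of G1 + G2 = -3/2 + 12 = 21/2

21/2


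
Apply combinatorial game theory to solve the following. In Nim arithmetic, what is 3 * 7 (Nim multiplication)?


Nim multiplication is bilinear over XOR: (u XOR v) * w = (u*w) XOR (v*w).
So we split each operand into its bit components and XOR the pairwise Nim products.
3 = 1 + 2 (as XOR of powers of 2).
7 = 1 + 2 + 4 (as XOR of powers of 2).
Using the standard Nim-product table on single bits:
  2*2 = 3,   2*4 = 8,   2*8 = 12,
  4*4 = 6,   4*8 = 11,  8*8 = 13,
and  1*x = x (identity), k*l = l*k (commutative).
Pairwise Nim products:
  1 * 1 = 1
  1 * 2 = 2
  1 * 4 = 4
  2 * 1 = 2
  2 * 2 = 3
  2 * 4 = 8
XOR them: 1 XOR 2 XOR 4 XOR 2 XOR 3 XOR 8 = 14.
Result: 3 * 7 = 14 (in Nim).

14
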